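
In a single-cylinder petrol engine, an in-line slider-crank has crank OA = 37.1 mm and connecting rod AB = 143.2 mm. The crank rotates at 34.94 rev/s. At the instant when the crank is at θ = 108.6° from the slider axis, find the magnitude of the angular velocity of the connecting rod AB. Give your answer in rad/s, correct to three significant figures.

ω = 219.5 rad/s (converted from 34.94 rev/s).
The rod makes angle φ with the slider axis where L sinφ = r sinθ; differentiating, L cosφ·φ̇ = r ω cosθ.
L cosφ = √(L² − r² sin²θ) = 0.13882 m.
|ω_rod| = r ω |cosθ| / √(L² − r² sin²θ) = 0.0371·219.5·0.31896/0.13882 = 18.714 rad/s.

18.7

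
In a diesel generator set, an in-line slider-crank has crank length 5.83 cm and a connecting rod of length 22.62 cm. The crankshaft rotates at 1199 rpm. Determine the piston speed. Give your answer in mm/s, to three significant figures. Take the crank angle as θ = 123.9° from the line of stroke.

ω = 2π·1199/60 = 125.6 rad/s
For an in-line slider-crank, x = r cosθ + √(L² − r² sin²θ), so v = −rω sinθ·[1 + r cosθ/√(L² − r² sin²θ)].
With r = 0.0583 m, L = 0.2262 m, θ = 123.9°: √(L² − r² sin²θ) = 0.22096 m.
v = −0.0583·125.6·0.83001·[1 + 0.0583·-0.55775/0.22096] = -5.1817 m/s.
|v| = 5.1817 m/s = 5181.7 mm/s.

5180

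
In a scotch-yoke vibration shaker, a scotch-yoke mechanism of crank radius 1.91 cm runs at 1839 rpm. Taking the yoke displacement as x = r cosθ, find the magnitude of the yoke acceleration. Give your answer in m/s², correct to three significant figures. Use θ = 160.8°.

ω = 192.6 rad/s (from 1839 rpm).
x = r cosθ ⇒ ẍ = −rω² cosθ (ω constant).
|a| = rω²|cosθ| = 0.0191·(192.6)²·|cos 160.8°| = 668.96 m/s².

669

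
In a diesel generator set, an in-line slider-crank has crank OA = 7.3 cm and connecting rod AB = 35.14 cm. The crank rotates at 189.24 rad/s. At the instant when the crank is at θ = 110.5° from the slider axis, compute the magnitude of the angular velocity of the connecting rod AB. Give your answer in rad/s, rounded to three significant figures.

14.0

ω = 189.2 rad/s
The rod makes angle φ with the slider axis where L sinφ = r sinθ; differentiating, L cosφ·φ̇ = r ω cosθ.
L cosφ = √(L² − r² sin²θ) = 0.34468 m.
|ω_rod| = r ω |cosθ| / √(L² − r² sin²θ) = 0.073·189.2·0.35021/0.34468 = 14.036 rad/s.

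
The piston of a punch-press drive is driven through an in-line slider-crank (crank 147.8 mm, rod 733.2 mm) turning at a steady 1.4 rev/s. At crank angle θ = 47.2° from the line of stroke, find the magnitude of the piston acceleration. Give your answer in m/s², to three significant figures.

7.62

ω = 2π·1.4 = 8.796 rad/s
x(θ) = r cosθ + √(L² − r² sin²θ); with ω constant, a = ω²·d²x/dθ².
d²x/dθ² = −r cosθ − r²(cos2θ)/√u − r⁴ sin²2θ/(4u^{3/2}),  u = L² − r² sin²θ = 0.525822 m².
Substituting r = 0.1478 m, L = 0.7332 m, θ = 47.2°: d²x/dθ² = -0.098421 m.
a = ω²·d²x/dθ² = (8.796)²·(-0.098421) = -7.6156 m/s²;  |a| = 7.6156 m/s².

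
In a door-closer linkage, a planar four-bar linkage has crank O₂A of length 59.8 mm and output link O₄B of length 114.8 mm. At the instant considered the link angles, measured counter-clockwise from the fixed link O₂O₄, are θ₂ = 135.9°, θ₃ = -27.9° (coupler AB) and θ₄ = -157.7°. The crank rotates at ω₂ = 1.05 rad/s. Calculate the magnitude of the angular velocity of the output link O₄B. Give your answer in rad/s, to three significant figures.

0.199

ω₂ = 1.05 rad/s
Differentiating the loop-closure r₂e^{iθ₂}+r₃e^{iθ₃}=r₁+r₄e^{iθ₄} gives r₂ω₂e^{iθ₂}+r₃ω₃e^{iθ₃}=r₄ω₄e^{iθ₄}.
Eliminating the other unknown: ω₄ = r₂ω₂ sin(θ₂−θ₃) / [r₄ sin(θ₄−θ₃)].
Numerator sine = +0.27899; denominator sine = -0.76828.
Result = 0.0598·1.05·(+0.27899) / (0.1148·(-0.76828)) = -0.19862 rad/s; magnitude 0.19862 rad/s.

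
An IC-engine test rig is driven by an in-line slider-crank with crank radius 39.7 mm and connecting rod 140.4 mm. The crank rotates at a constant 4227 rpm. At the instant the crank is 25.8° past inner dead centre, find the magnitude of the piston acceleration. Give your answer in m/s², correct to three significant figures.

8410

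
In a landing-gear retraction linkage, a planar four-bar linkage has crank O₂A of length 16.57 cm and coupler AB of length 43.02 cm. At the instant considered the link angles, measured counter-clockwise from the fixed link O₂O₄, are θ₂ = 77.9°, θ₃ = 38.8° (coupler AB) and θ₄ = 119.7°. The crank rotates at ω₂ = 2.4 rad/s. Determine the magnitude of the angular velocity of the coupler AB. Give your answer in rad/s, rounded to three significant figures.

ω₂ = 2.4 rad/s
Differentiating the loop-closure r₂e^{iθ₂}+r₃e^{iθ₃}=r₁+r₄e^{iθ₄} gives r₂ω₂e^{iθ₂}+r₃ω₃e^{iθ₃}=r₄ω₄e^{iθ₄}.
Eliminating the other unknown: ω₃ = r₂ω₂ sin(θ₄−θ₂) / [r₃ sin(θ₃−θ₄)].
Numerator sine = +0.66653; denominator sine = -0.98741.
Result = 0.1657·2.4·(+0.66653) / (0.4302·(-0.98741)) = -0.624 rad/s; magnitude 0.624 rad/s.

0.624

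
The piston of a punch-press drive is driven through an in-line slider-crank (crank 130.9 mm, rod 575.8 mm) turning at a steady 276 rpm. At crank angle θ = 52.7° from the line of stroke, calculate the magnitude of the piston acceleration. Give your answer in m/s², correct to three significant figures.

59.9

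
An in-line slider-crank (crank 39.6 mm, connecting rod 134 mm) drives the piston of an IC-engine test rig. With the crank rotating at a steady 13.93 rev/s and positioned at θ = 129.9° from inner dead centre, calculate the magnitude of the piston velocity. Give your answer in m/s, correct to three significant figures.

2.14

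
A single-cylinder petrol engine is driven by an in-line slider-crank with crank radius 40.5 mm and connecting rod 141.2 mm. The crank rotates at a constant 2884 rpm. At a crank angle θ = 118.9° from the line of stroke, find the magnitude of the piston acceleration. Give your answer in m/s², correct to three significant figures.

2350

ω = 2π·2884/60 = 302 rad/s
x(θ) = r cosθ + √(L² − r² sin²θ); with ω constant, a = ω²·d²x/dθ².
d²x/dθ² = −r cosθ − r²(cos2θ)/√u − r⁴ sin²2θ/(4u^{3/2}),  u = L² − r² sin²θ = 0.0186803 m².
Substituting r = 0.0405 m, L = 0.1412 m, θ = 118.9°: d²x/dθ² = +0.025779 m.
a = ω²·d²x/dθ² = (302)²·(+0.025779) = +2351.4 m/s²;  |a| = 2351.4 m/s².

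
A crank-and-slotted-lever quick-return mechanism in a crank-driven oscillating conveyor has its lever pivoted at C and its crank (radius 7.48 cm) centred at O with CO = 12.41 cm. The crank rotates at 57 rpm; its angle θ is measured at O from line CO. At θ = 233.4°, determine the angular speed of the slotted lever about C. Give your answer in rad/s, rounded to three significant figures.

ω = 5.969 rad/s (from 57 rpm).
Crank pin A relative to C: A = (d + r cosθ, r sinθ); lever angle φ = atan2(r sinθ, d + r cosθ).
Differentiating tanφ: φ̇ = rω(d cosθ + r)/(d² + r² + 2dr cosθ).
d² + r² + 2dr cosθ = |CA|² = 0.00992672 m²;  d cosθ + r = +0.00080849 m.
|ω_lever| = |0.0748·5.969·+0.00080849| / 0.00992672 = 0.036364 rad/s.

0.0364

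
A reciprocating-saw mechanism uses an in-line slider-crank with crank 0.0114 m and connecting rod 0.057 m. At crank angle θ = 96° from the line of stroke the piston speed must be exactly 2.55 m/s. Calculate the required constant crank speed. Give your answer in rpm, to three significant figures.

2190

For an in-line slider-crank, |v_piston| = rω|sinθ|·[1 + r cosθ/√(L² − r² sin²θ)].
With r = 0.0114 m, L = 0.057 m, θ = 96°: the bracketed kinematic factor |dx/dθ| = 0.011096 m.
ω = v/|dx/dθ| = 2.55/0.011096 = 229.82 rad/s.
N = 60ω/(2π) = 2194.6 rpm.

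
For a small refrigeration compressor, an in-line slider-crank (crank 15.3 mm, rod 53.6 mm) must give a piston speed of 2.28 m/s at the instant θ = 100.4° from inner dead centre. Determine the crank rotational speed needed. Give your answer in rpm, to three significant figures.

For an in-line slider-crank, |v_piston| = rω|sinθ|·[1 + r cosθ/√(L² − r² sin²θ)].
With r = 0.0153 m, L = 0.0536 m, θ = 100.4°: the bracketed kinematic factor |dx/dθ| = 0.014241 m.
ω = v/|dx/dθ| = 2.28/0.014241 = 160.1 rad/s.
N = 60ω/(2π) = 1528.9 rpm.

1530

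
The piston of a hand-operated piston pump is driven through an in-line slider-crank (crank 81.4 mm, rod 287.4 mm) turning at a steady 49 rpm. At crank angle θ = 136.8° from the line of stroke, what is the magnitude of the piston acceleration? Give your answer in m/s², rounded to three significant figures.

1.51

ω = 2π·49/60 = 5.131 rad/s
x(θ) = r cosθ + √(L² − r² sin²θ); with ω constant, a = ω²·d²x/dθ².
d²x/dθ² = −r cosθ − r²(cos2θ)/√u − r⁴ sin²2θ/(4u^{3/2}),  u = L² − r² sin²θ = 0.0794938 m².
Substituting r = 0.0814 m, L = 0.2874 m, θ = 136.8°: d²x/dθ² = +0.057375 m.
a = ω²·d²x/dθ² = (5.131)²·(+0.057375) = +1.5107 m/s²;  |a| = 1.5107 m/s².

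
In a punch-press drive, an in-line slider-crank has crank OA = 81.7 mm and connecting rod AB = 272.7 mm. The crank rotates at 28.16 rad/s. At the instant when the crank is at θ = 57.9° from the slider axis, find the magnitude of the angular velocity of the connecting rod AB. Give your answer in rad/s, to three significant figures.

4.63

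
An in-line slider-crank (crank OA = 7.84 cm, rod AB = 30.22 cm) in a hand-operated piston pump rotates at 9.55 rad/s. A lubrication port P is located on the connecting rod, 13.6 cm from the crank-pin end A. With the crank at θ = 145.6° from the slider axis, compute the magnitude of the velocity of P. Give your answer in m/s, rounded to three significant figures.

ω = 9.55 rad/s.  Crank-pin speed |V_A| = rω = 0.74872 m/s, perpendicular to OA.
Rod angle: sinφ = −(r/L) sinθ ⇒ φ = -8.428°; ω_rod = −rω cosθ/√(L²−r²sin²θ) = +2.0666 rad/s.
V_P = V_A + ω_rod × AP, with AP = 0.136 m along the rod.
Components: V_Px = −rω sinθ − a·ω_rod·sinφ = -0.38181 m/s;  V_Py = rω cosθ + a·ω_rod·cosφ = -0.33976 m/s.
|V_P| = √(V_Px² + V_Py²) = 0.51109 m/s.

0.511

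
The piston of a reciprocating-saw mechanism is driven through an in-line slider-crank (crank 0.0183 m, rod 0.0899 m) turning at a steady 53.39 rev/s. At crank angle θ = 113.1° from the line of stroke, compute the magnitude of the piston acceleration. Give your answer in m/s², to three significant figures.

1100

ω = 2π·53.4 = 335.5 rad/s
x(θ) = r cosθ + √(L² − r² sin²θ); with ω constant, a = ω²·d²x/dθ².
d²x/dθ² = −r cosθ − r²(cos2θ)/√u − r⁴ sin²2θ/(4u^{3/2}),  u = L² − r² sin²θ = 0.00779867 m².
Substituting r = 0.0183 m, L = 0.0899 m, θ = 113.1°: d²x/dθ² = +0.0097833 m.
a = ω²·d²x/dθ² = (335.5)²·(+0.0097833) = +1100.9 m/s²;  |a| = 1100.9 m/s².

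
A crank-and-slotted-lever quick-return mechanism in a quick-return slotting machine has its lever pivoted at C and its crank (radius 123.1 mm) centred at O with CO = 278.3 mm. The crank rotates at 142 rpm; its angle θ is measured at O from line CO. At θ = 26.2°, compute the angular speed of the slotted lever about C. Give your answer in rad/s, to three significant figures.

ω = 14.87 rad/s (from 142 rpm).
Crank pin A relative to C: A = (d + r cosθ, r sinθ); lever angle φ = atan2(r sinθ, d + r cosθ).
Differentiating tanφ: φ̇ = rω(d cosθ + r)/(d² + r² + 2dr cosθ).
d² + r² + 2dr cosθ = |CA|² = 0.154082 m²;  d cosθ + r = +0.37281 m.
|ω_lever| = |0.1231·14.87·+0.37281| / 0.154082 = 4.429 rad/s.

4.43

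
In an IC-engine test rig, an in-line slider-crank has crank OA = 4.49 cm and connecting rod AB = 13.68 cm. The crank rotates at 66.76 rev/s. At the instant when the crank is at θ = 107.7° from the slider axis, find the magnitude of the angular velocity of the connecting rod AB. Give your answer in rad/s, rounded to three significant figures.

ω = 419.5 rad/s (converted from 66.76 rev/s).
The rod makes angle φ with the slider axis where L sinφ = r sinθ; differentiating, L cosφ·φ̇ = r ω cosθ.
L cosφ = √(L² − r² sin²θ) = 0.12994 m.
|ω_rod| = r ω |cosθ| / √(L² − r² sin²θ) = 0.0449·419.5·0.30403/0.12994 = 44.067 rad/s.

44.1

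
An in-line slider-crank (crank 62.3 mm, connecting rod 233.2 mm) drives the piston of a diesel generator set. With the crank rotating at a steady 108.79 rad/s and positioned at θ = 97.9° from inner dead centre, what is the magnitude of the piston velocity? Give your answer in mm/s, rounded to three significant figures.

6460

ω = 108.8 rad/s
For an in-line slider-crank, x = r cosθ + √(L² − r² sin²θ), so v = −rω sinθ·[1 + r cosθ/√(L² − r² sin²θ)].
With r = 0.0623 m, L = 0.2332 m, θ = 97.9°: √(L² − r² sin²θ) = 0.22489 m.
v = −0.0623·108.8·0.99051·[1 + 0.0623·-0.13744/0.22489] = -6.4577 m/s.
|v| = 6.4577 m/s = 6457.7 mm/s.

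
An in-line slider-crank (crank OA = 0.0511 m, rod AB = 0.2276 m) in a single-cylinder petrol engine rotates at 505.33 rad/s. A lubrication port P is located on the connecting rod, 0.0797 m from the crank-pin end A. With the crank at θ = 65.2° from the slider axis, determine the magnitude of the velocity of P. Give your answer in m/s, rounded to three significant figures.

ω = 505.3 rad/s.  Crank-pin speed |V_A| = rω = 25.822 m/s, perpendicular to OA.
Rod angle: sinφ = −(r/L) sinθ ⇒ φ = -11.760°; ω_rod = −rω cosθ/√(L²−r²sin²θ) = -48.609 rad/s.
V_P = V_A + ω_rod × AP, with AP = 0.0797 m along the rod.
Components: V_Px = −rω sinθ − a·ω_rod·sinφ = -24.231 m/s;  V_Py = rω cosθ + a·ω_rod·cosφ = +7.0384 m/s.
|V_P| = √(V_Px² + V_Py²) = 25.232 m/s.

25.2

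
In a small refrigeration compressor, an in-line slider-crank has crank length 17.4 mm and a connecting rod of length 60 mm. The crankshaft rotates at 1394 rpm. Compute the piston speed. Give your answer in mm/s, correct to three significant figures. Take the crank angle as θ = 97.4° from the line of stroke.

2420

ω = 2π·1394/60 = 146 rad/s
For an in-line slider-crank, x = r cosθ + √(L² − r² sin²θ), so v = −rω sinθ·[1 + r cosθ/√(L² − r² sin²θ)].
With r = 0.0174 m, L = 0.06 m, θ = 97.4°: √(L² − r² sin²θ) = 0.057465 m.
v = −0.0174·146·0.99167·[1 + 0.0174·-0.12880/0.057465] = -2.4207 m/s.
|v| = 2.4207 m/s = 2420.7 mm/s.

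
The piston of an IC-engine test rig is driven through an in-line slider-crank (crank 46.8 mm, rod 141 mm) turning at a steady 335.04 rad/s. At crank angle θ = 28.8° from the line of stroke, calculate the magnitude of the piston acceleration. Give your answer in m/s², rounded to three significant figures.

5590

ω = 335 rad/s
x(θ) = r cosθ + √(L² − r² sin²θ); with ω constant, a = ω²·d²x/dθ².
d²x/dθ² = −r cosθ − r²(cos2θ)/√u − r⁴ sin²2θ/(4u^{3/2}),  u = L² − r² sin²θ = 0.0193727 m².
Substituting r = 0.0468 m, L = 0.141 m, θ = 28.8°: d²x/dθ² = -0.04976 m.
a = ω²·d²x/dθ² = (335)²·(-0.04976) = -5585.7 m/s²;  |a| = 5585.7 m/s².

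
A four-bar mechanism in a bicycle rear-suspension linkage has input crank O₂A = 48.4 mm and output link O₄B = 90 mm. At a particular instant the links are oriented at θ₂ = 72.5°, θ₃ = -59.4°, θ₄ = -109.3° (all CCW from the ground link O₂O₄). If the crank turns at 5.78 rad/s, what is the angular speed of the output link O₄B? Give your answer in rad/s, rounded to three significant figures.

ω₂ = 5.78 rad/s
Differentiating the loop-closure r₂e^{iθ₂}+r₃e^{iθ₃}=r₁+r₄e^{iθ₄} gives r₂ω₂e^{iθ₂}+r₃ω₃e^{iθ₃}=r₄ω₄e^{iθ₄}.
Eliminating the other unknown: ω₄ = r₂ω₂ sin(θ₂−θ₃) / [r₄ sin(θ₄−θ₃)].
Numerator sine = +0.74431; denominator sine = -0.76492.
Result = 0.0484·5.78·(+0.74431) / (0.09·(-0.76492)) = -3.0246 rad/s; magnitude 3.0246 rad/s.

3.02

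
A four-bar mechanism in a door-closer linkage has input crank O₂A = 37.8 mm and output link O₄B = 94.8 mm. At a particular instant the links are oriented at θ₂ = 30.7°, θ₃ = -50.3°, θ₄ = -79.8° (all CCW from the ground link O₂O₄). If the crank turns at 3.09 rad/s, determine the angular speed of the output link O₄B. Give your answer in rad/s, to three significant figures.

ω₂ = 3.09 rad/s
Differentiating the loop-closure r₂e^{iθ₂}+r₃e^{iθ₃}=r₁+r₄e^{iθ₄} gives r₂ω₂e^{iθ₂}+r₃ω₃e^{iθ₃}=r₄ω₄e^{iθ₄}.
Eliminating the other unknown: ω₄ = r₂ω₂ sin(θ₂−θ₃) / [r₄ sin(θ₄−θ₃)].
Numerator sine = +0.98769; denominator sine = -0.49242.
Result = 0.0378·3.09·(+0.98769) / (0.0948·(-0.49242)) = -2.4713 rad/s; magnitude 2.4713 rad/s.

2.47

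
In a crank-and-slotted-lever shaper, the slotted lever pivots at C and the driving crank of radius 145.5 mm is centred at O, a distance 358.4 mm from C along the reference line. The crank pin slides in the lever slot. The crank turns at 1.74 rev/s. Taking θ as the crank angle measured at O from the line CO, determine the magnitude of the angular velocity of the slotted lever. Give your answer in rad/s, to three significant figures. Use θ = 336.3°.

ω = 10.93 rad/s (from 1.74 rev/s).
Crank pin A relative to C: A = (d + r cosθ, r sinθ); lever angle φ = atan2(r sinθ, d + r cosθ).
Differentiating tanφ: φ̇ = rω(d cosθ + r)/(d² + r² + 2dr cosθ).
d² + r² + 2dr cosθ = |CA|² = 0.245119 m²;  d cosθ + r = +0.47367 m.
|ω_lever| = |0.1455·10.93·+0.47367| / 0.245119 = 3.0739 rad/s.

3.07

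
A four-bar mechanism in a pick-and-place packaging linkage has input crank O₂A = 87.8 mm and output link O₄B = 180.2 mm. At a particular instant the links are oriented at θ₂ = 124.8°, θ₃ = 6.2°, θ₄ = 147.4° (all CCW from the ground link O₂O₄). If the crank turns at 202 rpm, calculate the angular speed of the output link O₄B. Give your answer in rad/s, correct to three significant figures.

14.4

ω₂ = 21.15 rad/s (from 202 rpm).
Differentiating the loop-closure r₂e^{iθ₂}+r₃e^{iθ₃}=r₁+r₄e^{iθ₄} gives r₂ω₂e^{iθ₂}+r₃ω₃e^{iθ₃}=r₄ω₄e^{iθ₄}.
Eliminating the other unknown: ω₄ = r₂ω₂ sin(θ₂−θ₃) / [r₄ sin(θ₄−θ₃)].
Numerator sine = +0.87798; denominator sine = +0.62660.
Result = 0.0878·21.15·(+0.87798) / (0.1802·(+0.62660)) = +14.442 rad/s; magnitude 14.442 rad/s.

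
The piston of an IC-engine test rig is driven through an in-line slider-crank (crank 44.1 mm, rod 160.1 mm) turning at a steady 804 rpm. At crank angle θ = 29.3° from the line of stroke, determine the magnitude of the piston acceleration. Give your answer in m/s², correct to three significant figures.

319

ω = 2π·804/60 = 84.19 rad/s
x(θ) = r cosθ + √(L² − r² sin²θ); with ω constant, a = ω²·d²x/dθ².
d²x/dθ² = −r cosθ − r²(cos2θ)/√u − r⁴ sin²2θ/(4u^{3/2}),  u = L² − r² sin²θ = 0.0251662 m².
Substituting r = 0.0441 m, L = 0.1601 m, θ = 29.3°: d²x/dθ² = -0.045018 m.
a = ω²·d²x/dθ² = (84.19)²·(-0.045018) = -319.12 m/s²;  |a| = 319.12 m/s².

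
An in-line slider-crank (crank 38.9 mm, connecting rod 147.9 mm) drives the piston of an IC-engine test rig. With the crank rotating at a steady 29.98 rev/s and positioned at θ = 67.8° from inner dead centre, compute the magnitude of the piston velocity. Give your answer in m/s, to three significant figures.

ω = 2π·30 = 188.4 rad/s
For an in-line slider-crank, x = r cosθ + √(L² − r² sin²θ), so v = −rω sinθ·[1 + r cosθ/√(L² − r² sin²θ)].
With r = 0.0389 m, L = 0.1479 m, θ = 67.8°: √(L² − r² sin²θ) = 0.14345 m.
v = −0.0389·188.4·0.92587·[1 + 0.0389·0.37784/0.14345] = -7.4795 m/s.
|v| = 7.4795 m/s.

7.48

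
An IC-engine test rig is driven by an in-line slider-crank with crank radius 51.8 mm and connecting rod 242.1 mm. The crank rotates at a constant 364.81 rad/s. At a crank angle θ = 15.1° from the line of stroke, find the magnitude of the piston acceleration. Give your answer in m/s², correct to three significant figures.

ω = 364.8 rad/s
x(θ) = r cosθ + √(L² − r² sin²θ); with ω constant, a = ω²·d²x/dθ².
d²x/dθ² = −r cosθ − r²(cos2θ)/√u − r⁴ sin²2θ/(4u^{3/2}),  u = L² − r² sin²θ = 0.0584303 m².
Substituting r = 0.0518 m, L = 0.2421 m, θ = 15.1°: d²x/dθ² = -0.059638 m.
a = ω²·d²x/dθ² = (364.8)²·(-0.059638) = -7936.9 m/s²;  |a| = 7936.9 m/s².

7940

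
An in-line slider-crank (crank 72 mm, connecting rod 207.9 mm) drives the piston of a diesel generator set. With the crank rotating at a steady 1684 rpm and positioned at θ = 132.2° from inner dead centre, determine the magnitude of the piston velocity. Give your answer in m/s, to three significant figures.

7.14

ω = 2π·1684/60 = 176.3 rad/s
For an in-line slider-crank, x = r cosθ + √(L² − r² sin²θ), so v = −rω sinθ·[1 + r cosθ/√(L² − r² sin²θ)].
With r = 0.072 m, L = 0.2079 m, θ = 132.2°: √(L² − r² sin²θ) = 0.20094 m.
v = −0.072·176.3·0.74080·[1 + 0.072·-0.67172/0.20094] = -7.1421 m/s.
|v| = 7.1421 m/s.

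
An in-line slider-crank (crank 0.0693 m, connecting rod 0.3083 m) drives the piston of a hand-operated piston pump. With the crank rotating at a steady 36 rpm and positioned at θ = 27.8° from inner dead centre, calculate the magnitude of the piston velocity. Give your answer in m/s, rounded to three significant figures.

0.146

ω = 2π·36/60 = 3.77 rad/s
For an in-line slider-crank, x = r cosθ + √(L² − r² sin²θ), so v = −rω sinθ·[1 + r cosθ/√(L² − r² sin²θ)].
With r = 0.0693 m, L = 0.3083 m, θ = 27.8°: √(L² − r² sin²θ) = 0.3066 m.
v = −0.0693·3.77·0.46639·[1 + 0.0693·0.88458/0.3066] = -0.14621 m/s.
|v| = 0.14621 m/s.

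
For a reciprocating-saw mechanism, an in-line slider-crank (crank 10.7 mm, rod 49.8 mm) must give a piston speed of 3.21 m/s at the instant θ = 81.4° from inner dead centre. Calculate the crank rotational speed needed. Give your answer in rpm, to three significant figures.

For an in-line slider-crank, |v_piston| = rω|sinθ|·[1 + r cosθ/√(L² − r² sin²θ)].
With r = 0.0107 m, L = 0.0498 m, θ = 81.4°: the bracketed kinematic factor |dx/dθ| = 0.010928 m.
ω = v/|dx/dθ| = 3.21/0.010928 = 293.75 rad/s.
N = 60ω/(2π) = 2805.1 rpm.

2810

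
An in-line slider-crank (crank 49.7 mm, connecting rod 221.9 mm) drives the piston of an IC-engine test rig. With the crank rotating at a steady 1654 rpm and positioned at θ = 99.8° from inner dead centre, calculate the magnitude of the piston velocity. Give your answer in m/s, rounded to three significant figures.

8.15

ω = 2π·1654/60 = 173.2 rad/s
For an in-line slider-crank, x = r cosθ + √(L² − r² sin²θ), so v = −rω sinθ·[1 + r cosθ/√(L² − r² sin²θ)].
With r = 0.0497 m, L = 0.2219 m, θ = 99.8°: √(L² − r² sin²θ) = 0.21643 m.
v = −0.0497·173.2·0.98541·[1 + 0.0497·-0.17021/0.21643] = -8.1512 m/s.
|v| = 8.1512 m/s.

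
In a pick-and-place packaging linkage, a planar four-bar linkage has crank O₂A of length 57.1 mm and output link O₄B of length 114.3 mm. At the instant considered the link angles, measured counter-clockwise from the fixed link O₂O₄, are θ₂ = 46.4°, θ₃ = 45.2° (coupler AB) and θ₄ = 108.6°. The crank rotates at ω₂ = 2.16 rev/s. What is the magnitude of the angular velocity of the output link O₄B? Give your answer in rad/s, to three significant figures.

0.159

ω₂ = 13.57 rad/s (from 2.16 rev/s).
Differentiating the loop-closure r₂e^{iθ₂}+r₃e^{iθ₃}=r₁+r₄e^{iθ₄} gives r₂ω₂e^{iθ₂}+r₃ω₃e^{iθ₃}=r₄ω₄e^{iθ₄}.
Eliminating the other unknown: ω₄ = r₂ω₂ sin(θ₂−θ₃) / [r₄ sin(θ₄−θ₃)].
Numerator sine = +0.02094; denominator sine = +0.89415.
Result = 0.0571·13.57·(+0.02094) / (0.1143·(+0.89415)) = +0.1588 rad/s; magnitude 0.1588 rad/s.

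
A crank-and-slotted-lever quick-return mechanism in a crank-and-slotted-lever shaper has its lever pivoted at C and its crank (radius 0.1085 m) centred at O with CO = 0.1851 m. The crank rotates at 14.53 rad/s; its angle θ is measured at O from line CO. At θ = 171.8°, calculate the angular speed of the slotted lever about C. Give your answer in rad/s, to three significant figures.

18.8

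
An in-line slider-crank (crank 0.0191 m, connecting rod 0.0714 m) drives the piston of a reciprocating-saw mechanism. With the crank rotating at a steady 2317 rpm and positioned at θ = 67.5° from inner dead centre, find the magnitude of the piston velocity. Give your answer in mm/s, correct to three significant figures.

4730

ω = 2π·2317/60 = 242.6 rad/s
For an in-line slider-crank, x = r cosθ + √(L² − r² sin²θ), so v = −rω sinθ·[1 + r cosθ/√(L² − r² sin²θ)].
With r = 0.0191 m, L = 0.0714 m, θ = 67.5°: √(L² − r² sin²θ) = 0.069185 m.
v = −0.0191·242.6·0.92388·[1 + 0.0191·0.38268/0.069185] = -4.7339 m/s.
|v| = 4.7339 m/s = 4733.9 mm/s.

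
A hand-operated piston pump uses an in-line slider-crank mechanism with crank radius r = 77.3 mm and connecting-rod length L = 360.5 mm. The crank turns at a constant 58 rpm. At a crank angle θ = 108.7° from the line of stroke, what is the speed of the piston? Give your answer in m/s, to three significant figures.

ω = 2π·58/60 = 6.074 rad/s
For an in-line slider-crank, x = r cosθ + √(L² − r² sin²θ), so v = −rω sinθ·[1 + r cosθ/√(L² − r² sin²θ)].
With r = 0.0773 m, L = 0.3605 m, θ = 108.7°: √(L² − r² sin²θ) = 0.35299 m.
v = −0.0773·6.074·0.94721·[1 + 0.0773·-0.32061/0.35299] = -0.41349 m/s.
|v| = 0.41349 m/s.

0.413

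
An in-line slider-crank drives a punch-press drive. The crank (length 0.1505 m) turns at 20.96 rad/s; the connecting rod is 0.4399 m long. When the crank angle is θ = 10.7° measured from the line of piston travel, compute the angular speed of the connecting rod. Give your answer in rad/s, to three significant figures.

ω = 20.96 rad/s
The rod makes angle φ with the slider axis where L sinφ = r sinθ; differentiating, L cosφ·φ̇ = r ω cosθ.
L cosφ = √(L² − r² sin²θ) = 0.43901 m.
|ω_rod| = r ω |cosθ| / √(L² − r² sin²θ) = 0.1505·20.96·0.98261/0.43901 = 7.0605 rad/s.

7.06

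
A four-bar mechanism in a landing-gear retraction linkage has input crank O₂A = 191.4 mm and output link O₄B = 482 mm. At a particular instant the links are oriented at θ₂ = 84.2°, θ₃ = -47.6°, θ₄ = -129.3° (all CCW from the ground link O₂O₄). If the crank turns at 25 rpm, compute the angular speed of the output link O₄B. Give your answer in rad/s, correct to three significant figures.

0.783

ω₂ = 2.618 rad/s (from 25 rpm).
Differentiating the loop-closure r₂e^{iθ₂}+r₃e^{iθ₃}=r₁+r₄e^{iθ₄} gives r₂ω₂e^{iθ₂}+r₃ω₃e^{iθ₃}=r₄ω₄e^{iθ₄}.
Eliminating the other unknown: ω₄ = r₂ω₂ sin(θ₂−θ₃) / [r₄ sin(θ₄−θ₃)].
Numerator sine = +0.74548; denominator sine = -0.98953.
Result = 0.1914·2.618·(+0.74548) / (0.482·(-0.98953)) = -0.7832 rad/s; magnitude 0.7832 rad/s.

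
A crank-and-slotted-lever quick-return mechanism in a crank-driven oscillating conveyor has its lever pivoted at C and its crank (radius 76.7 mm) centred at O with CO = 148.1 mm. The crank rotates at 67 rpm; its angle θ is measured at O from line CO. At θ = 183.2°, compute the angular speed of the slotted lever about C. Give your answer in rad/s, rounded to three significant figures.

7.46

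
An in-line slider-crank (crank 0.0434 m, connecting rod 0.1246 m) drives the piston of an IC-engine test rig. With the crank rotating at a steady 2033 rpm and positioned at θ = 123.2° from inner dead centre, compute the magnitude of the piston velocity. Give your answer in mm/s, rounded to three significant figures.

ω = 2π·2033/60 = 212.9 rad/s
For an in-line slider-crank, x = r cosθ + √(L² − r² sin²θ), so v = −rω sinθ·[1 + r cosθ/√(L² − r² sin²θ)].
With r = 0.0434 m, L = 0.1246 m, θ = 123.2°: √(L² − r² sin²θ) = 0.11919 m.
v = −0.0434·212.9·0.83676·[1 + 0.0434·-0.54756/0.11919] = -6.1899 m/s.
|v| = 6.1899 m/s = 6189.9 mm/s.

6190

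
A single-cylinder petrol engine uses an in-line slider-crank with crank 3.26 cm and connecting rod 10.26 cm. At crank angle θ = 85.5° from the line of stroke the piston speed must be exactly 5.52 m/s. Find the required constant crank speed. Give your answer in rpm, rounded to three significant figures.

For an in-line slider-crank, |v_piston| = rω|sinθ|·[1 + r cosθ/√(L² − r² sin²θ)].
With r = 0.0326 m, L = 0.1026 m, θ = 85.5°: the bracketed kinematic factor |dx/dθ| = 0.033354 m.
ω = v/|dx/dθ| = 5.52/0.033354 = 165.5 rad/s.
N = 60ω/(2π) = 1580.4 rpm.

1580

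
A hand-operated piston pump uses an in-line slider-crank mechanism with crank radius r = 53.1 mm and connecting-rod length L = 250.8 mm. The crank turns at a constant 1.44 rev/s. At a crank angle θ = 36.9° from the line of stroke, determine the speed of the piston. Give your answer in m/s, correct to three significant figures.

0.338

ω = 2π·1.44 = 9.048 rad/s
For an in-line slider-crank, x = r cosθ + √(L² − r² sin²θ), so v = −rω sinθ·[1 + r cosθ/√(L² − r² sin²θ)].
With r = 0.0531 m, L = 0.2508 m, θ = 36.9°: √(L² − r² sin²θ) = 0.24877 m.
v = −0.0531·9.048·0.60042·[1 + 0.0531·0.79968/0.24877] = -0.3377 m/s.
|v| = 0.3377 m/s.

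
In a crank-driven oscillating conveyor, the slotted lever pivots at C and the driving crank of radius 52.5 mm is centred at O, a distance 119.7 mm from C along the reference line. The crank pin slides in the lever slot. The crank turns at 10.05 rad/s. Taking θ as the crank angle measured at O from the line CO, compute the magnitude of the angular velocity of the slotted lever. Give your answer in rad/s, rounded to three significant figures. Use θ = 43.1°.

2.81

ω = 10.05 rad/s
Crank pin A relative to C: A = (d + r cosθ, r sinθ); lever angle φ = atan2(r sinθ, d + r cosθ).
Differentiating tanφ: φ̇ = rω(d cosθ + r)/(d² + r² + 2dr cosθ).
d² + r² + 2dr cosθ = |CA|² = 0.0262614 m²;  d cosθ + r = +0.1399 m.
|ω_lever| = |0.0525·10.05·+0.1399| / 0.0262614 = 2.8108 rad/s.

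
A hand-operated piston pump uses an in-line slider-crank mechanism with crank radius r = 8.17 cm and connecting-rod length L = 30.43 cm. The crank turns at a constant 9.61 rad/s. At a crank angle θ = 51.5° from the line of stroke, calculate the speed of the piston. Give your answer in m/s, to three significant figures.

ω = 9.61 rad/s
For an in-line slider-crank, x = r cosθ + √(L² − r² sin²θ), so v = −rω sinθ·[1 + r cosθ/√(L² − r² sin²θ)].
With r = 0.0817 m, L = 0.3043 m, θ = 51.5°: √(L² − r² sin²θ) = 0.29751 m.
v = −0.0817·9.61·0.78261·[1 + 0.0817·0.62251/0.29751] = -0.7195 m/s.
|v| = 0.7195 m/s.

0.719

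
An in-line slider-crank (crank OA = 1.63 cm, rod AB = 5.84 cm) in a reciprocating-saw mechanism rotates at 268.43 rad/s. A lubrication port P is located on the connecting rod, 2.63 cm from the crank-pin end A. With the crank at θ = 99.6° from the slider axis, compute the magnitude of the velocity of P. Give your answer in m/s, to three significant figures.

4.24

ω = 268.4 rad/s.  Crank-pin speed |V_A| = rω = 4.3754 m/s, perpendicular to OA.
Rod angle: sinφ = −(r/L) sinθ ⇒ φ = -15.974°; ω_rod = −rω cosθ/√(L²−r²sin²θ) = +12.996 rad/s.
V_P = V_A + ω_rod × AP, with AP = 0.0263 m along the rod.
Components: V_Px = −rω sinθ − a·ω_rod·sinφ = -4.2201 m/s;  V_Py = rω cosθ + a·ω_rod·cosφ = -0.40107 m/s.
|V_P| = √(V_Px² + V_Py²) = 4.2391 m/s.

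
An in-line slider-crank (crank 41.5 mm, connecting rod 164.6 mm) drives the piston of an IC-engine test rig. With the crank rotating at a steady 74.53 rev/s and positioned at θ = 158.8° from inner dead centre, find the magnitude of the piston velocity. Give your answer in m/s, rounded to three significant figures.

ω = 2π·74.5 = 468.3 rad/s
For an in-line slider-crank, x = r cosθ + √(L² − r² sin²θ), so v = −rω sinθ·[1 + r cosθ/√(L² − r² sin²θ)].
With r = 0.0415 m, L = 0.1646 m, θ = 158.8°: √(L² − r² sin²θ) = 0.16391 m.
v = −0.0415·468.3·0.36162·[1 + 0.0415·-0.93232/0.16391] = -5.3689 m/s.
|v| = 5.3689 m/s.

5.37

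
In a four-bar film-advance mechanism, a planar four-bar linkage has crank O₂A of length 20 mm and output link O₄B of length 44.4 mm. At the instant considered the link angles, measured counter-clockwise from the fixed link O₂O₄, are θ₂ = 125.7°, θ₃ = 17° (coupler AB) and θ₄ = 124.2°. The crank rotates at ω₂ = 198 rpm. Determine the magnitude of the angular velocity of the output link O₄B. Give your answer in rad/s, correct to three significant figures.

9.26

ω₂ = 20.73 rad/s (from 198 rpm).
Differentiating the loop-closure r₂e^{iθ₂}+r₃e^{iθ₃}=r₁+r₄e^{iθ₄} gives r₂ω₂e^{iθ₂}+r₃ω₃e^{iθ₃}=r₄ω₄e^{iθ₄}.
Eliminating the other unknown: ω₄ = r₂ω₂ sin(θ₂−θ₃) / [r₄ sin(θ₄−θ₃)].
Numerator sine = +0.94721; denominator sine = +0.95528.
Result = 0.02·20.73·(+0.94721) / (0.0444·(+0.95528)) = +9.261 rad/s; magnitude 9.261 rad/s.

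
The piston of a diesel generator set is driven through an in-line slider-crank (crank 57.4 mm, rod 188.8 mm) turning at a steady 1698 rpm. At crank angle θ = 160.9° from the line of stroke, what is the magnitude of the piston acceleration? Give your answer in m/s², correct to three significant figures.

1270

ω = 2π·1698/60 = 177.8 rad/s
x(θ) = r cosθ + √(L² − r² sin²θ); with ω constant, a = ω²·d²x/dθ².
d²x/dθ² = −r cosθ − r²(cos2θ)/√u − r⁴ sin²2θ/(4u^{3/2}),  u = L² − r² sin²θ = 0.0352927 m².
Substituting r = 0.0574 m, L = 0.1888 m, θ = 160.9°: d²x/dθ² = +0.040301 m.
a = ω²·d²x/dθ² = (177.8)²·(+0.040301) = +1274.2 m/s²;  |a| = 1274.2 m/s².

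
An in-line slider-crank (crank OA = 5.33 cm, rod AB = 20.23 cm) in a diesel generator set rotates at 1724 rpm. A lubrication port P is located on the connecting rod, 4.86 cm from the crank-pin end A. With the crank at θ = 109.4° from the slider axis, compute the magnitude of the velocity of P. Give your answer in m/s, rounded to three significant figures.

9.21

ω = 180.5 rad/s.  Crank-pin speed |V_A| = rω = 9.6226 m/s, perpendicular to OA.
Rod angle: sinφ = −(r/L) sinθ ⇒ φ = -14.389°; ω_rod = −rω cosθ/√(L²−r²sin²θ) = +16.311 rad/s.
V_P = V_A + ω_rod × AP, with AP = 0.0486 m along the rod.
Components: V_Px = −rω sinθ − a·ω_rod·sinφ = -8.8793 m/s;  V_Py = rω cosθ + a·ω_rod·cosφ = -2.4284 m/s.
|V_P| = √(V_Px² + V_Py²) = 9.2054 m/s.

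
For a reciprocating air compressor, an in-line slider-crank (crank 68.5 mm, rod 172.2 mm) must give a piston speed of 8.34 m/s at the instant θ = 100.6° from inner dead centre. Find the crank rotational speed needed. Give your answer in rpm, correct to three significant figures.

1280

For an in-line slider-crank, |v_piston| = rω|sinθ|·[1 + r cosθ/√(L² − r² sin²θ)].
With r = 0.0685 m, L = 0.1722 m, θ = 100.6°: the bracketed kinematic factor |dx/dθ| = 0.061978 m.
ω = v/|dx/dθ| = 8.34/0.061978 = 134.56 rad/s.
N = 60ω/(2π) = 1285 rpm.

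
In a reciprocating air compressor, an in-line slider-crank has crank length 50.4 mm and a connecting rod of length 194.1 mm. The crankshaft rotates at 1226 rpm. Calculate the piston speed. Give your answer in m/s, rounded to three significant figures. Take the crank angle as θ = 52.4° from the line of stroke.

5.96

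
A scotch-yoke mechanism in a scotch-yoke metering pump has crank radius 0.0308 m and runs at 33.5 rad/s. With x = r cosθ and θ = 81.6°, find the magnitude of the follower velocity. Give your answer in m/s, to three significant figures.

ω = 33.5 rad/s
x = r cosθ ⇒ ẋ = −rω sinθ.
|v| = rω|sinθ| = 0.0308·33.5·|sin 81.6°| = 1.0207 m/s.

1.02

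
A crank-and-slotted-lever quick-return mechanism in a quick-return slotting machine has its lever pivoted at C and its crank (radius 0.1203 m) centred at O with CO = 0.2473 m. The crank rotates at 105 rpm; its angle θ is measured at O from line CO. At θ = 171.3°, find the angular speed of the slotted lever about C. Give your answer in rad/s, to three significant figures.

ω = 11 rad/s (from 105 rpm).
Crank pin A relative to C: A = (d + r cosθ, r sinθ); lever angle φ = atan2(r sinθ, d + r cosθ).
Differentiating tanφ: φ̇ = rω(d cosθ + r)/(d² + r² + 2dr cosθ).
d² + r² + 2dr cosθ = |CA|² = 0.0168136 m²;  d cosθ + r = -0.12415 m.
|ω_lever| = |0.1203·11·-0.12415| / 0.0168136 = 9.7675 rad/s.

9.77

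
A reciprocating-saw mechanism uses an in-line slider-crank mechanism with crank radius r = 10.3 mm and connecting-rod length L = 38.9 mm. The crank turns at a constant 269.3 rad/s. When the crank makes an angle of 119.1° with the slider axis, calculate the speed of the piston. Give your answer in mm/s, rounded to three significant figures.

2100

ω = 269.3 rad/s
For an in-line slider-crank, x = r cosθ + √(L² − r² sin²θ), so v = −rω sinθ·[1 + r cosθ/√(L² − r² sin²θ)].
With r = 0.0103 m, L = 0.0389 m, θ = 119.1°: √(L² − r² sin²θ) = 0.037845 m.
v = −0.0103·269.3·0.87377·[1 + 0.0103·-0.48634/0.037845] = -2.1029 m/s.
|v| = 2.1029 m/s = 2102.9 mm/s.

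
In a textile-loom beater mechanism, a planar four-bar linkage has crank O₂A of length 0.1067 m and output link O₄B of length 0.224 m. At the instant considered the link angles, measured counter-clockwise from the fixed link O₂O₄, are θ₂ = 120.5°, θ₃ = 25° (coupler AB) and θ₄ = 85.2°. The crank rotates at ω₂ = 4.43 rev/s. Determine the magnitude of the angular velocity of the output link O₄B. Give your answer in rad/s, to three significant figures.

15.2

ω₂ = 27.83 rad/s (from 4.43 rev/s).
Differentiating the loop-closure r₂e^{iθ₂}+r₃e^{iθ₃}=r₁+r₄e^{iθ₄} gives r₂ω₂e^{iθ₂}+r₃ω₃e^{iθ₃}=r₄ω₄e^{iθ₄}.
Eliminating the other unknown: ω₄ = r₂ω₂ sin(θ₂−θ₃) / [r₄ sin(θ₄−θ₃)].
Numerator sine = +0.99540; denominator sine = +0.86777.
Result = 0.1067·27.83·(+0.99540) / (0.224·(+0.86777)) = +15.209 rad/s; magnitude 15.209 rad/s.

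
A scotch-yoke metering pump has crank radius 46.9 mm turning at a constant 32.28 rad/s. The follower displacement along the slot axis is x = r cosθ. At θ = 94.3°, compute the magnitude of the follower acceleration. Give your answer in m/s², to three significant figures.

3.66

ω = 32.28 rad/s
x = r cosθ ⇒ ẍ = −rω² cosθ (ω constant).
|a| = rω²|cosθ| = 0.0469·(32.28)²·|cos 94.3°| = 3.6642 m/s².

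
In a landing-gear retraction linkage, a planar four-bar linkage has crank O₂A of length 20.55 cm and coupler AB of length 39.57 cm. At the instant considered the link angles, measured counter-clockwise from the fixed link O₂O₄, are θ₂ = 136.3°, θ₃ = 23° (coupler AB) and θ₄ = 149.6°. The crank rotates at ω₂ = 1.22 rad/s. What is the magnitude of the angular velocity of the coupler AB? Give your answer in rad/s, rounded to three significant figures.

ω₂ = 1.22 rad/s
Differentiating the loop-closure r₂e^{iθ₂}+r₃e^{iθ₃}=r₁+r₄e^{iθ₄} gives r₂ω₂e^{iθ₂}+r₃ω₃e^{iθ₃}=r₄ω₄e^{iθ₄}.
Eliminating the other unknown: ω₃ = r₂ω₂ sin(θ₄−θ₂) / [r₃ sin(θ₃−θ₄)].
Numerator sine = +0.23005; denominator sine = -0.80282.
Result = 0.2055·1.22·(+0.23005) / (0.3957·(-0.80282)) = -0.18156 rad/s; magnitude 0.18156 rad/s.

0.182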